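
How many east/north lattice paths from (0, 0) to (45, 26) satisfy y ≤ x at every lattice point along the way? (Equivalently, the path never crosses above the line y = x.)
Number of paths = 7664867653706345040

By the reflection principle (André's argument), the number of monotone paths to (45, 26) with n ≤ m that never go above y = x is C(71, 45) − C(71, 46) = 17629195603524593592 − 9964327949818248552 = 7664867653706345040.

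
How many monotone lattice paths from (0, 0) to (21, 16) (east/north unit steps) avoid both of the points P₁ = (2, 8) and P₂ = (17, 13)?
Number of paths = 8608695345

Inclusion–exclusion. Total paths: C(37, 21) = 12875774670. Through P₁: C(10, 2)·C(27, 19) = 99903375. Through P₂: C(30, 17)·C(7, 4) = 4191594750. Since P₁ is strictly southwest of P₂, a monotone path through both must visit P₁ then P₂; paths through both = C(10, 2)·C(20, 15)·C(7, 4) = 24418800. Avoid both = 12875774670 − 99903375 − 4191594750 + 24418800 = 8608695345.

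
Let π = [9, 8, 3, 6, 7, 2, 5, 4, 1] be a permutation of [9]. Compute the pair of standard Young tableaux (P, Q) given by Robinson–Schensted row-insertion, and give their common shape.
P = [1, 4, 7] / [2, 5] / [3] / [6] / [8] / [9];  Q = [1, 4, 5] / [2, 7] / [3] / [6] / [8] / [9];  common shape = (3, 2, 1, 1, 1, 1)

Row-insert the values π_1, π_2, … into P one at a time, bumping the leftmost entry strictly greater than the inserted value down to the next row. The recording tableau Q records, in position (i, j), the step at which that cell was added to P.
  Insert 9 (step 1): P = [9];  Q = [1]
  Insert 8 (step 2): P = [8] / [9];  Q = [1] / [2]
  Insert 3 (step 3): P = [3] / [8] / [9];  Q = [1] / [2] / [3]
  Insert 6 (step 4): P = [3, 6] / [8] / [9];  Q = [1, 4] / [2] / [3]
  Insert 7 (step 5): P = [3, 6, 7] / [8] / [9];  Q = [1, 4, 5] / [2] / [3]
  Insert 2 (step 6): P = [2, 6, 7] / [3] / [8] / [9];  Q = [1, 4, 5] / [2] / [3] / [6]
  Insert 5 (step 7): P = [2, 5, 7] / [3, 6] / [8] / [9];  Q = [1, 4, 5] / [2, 7] / [3] / [6]
  Insert 4 (step 8): P = [2, 4, 7] / [3, 5] / [6] / [8] / [9];  Q = [1, 4, 5] / [2, 7] / [3] / [6] / [8]
  Insert 1 (step 9): P = [1, 4, 7] / [2, 5] / [3] / [6] / [8] / [9];  Q = [1, 4, 5] / [2, 7] / [3] / [6] / [8] / [9]
Final shape: (3, 2, 1, 1, 1, 1).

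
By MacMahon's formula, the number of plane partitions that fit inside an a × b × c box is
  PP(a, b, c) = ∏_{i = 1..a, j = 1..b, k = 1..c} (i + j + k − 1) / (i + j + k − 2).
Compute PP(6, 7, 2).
PP(6, 7, 2) = 736164

Evaluate the triple product over i = 1..6, j = 1..7, k = 1..2. The factors are (2/1) · (3/2) · (3/2) · (4/3) · (4/3) · (5/4) · (5/4) · (6/5) · … (84 factors total). The numerators and denominators telescope so the product is an integer; carrying out the multiplication exactly gives PP(6, 7, 2) = 736164.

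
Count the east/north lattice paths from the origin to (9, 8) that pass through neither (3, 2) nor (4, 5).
Number of paths = 10254

Inclusion–exclusion. Total paths: C(17, 9) = 24310. Through P₁: C(5, 3)·C(12, 6) = 9240. Through P₂: C(9, 4)·C(8, 5) = 7056. Since P₁ is strictly southwest of P₂, a monotone path through both must visit P₁ then P₂; paths through both = C(5, 3)·C(4, 1)·C(8, 5) = 2240. Avoid both = 24310 − 9240 − 7056 + 2240 = 10254.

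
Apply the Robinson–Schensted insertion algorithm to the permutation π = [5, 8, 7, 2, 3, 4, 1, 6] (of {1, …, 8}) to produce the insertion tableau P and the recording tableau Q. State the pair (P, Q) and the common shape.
P = [1, 3, 4, 6] / [2, 7] / [5] / [8];  Q = [1, 2, 6, 8] / [3, 5] / [4] / [7];  common shape = (4, 2, 1, 1)

Row-insert the values π_1, π_2, … into P one at a time, bumping the leftmost entry strictly greater than the inserted value down to the next row. The recording tableau Q records, in position (i, j), the step at which that cell was added to P.
  Insert 5 (step 1): P = [5];  Q = [1]
  Insert 8 (step 2): P = [5, 8];  Q = [1, 2]
  Insert 7 (step 3): P = [5, 7] / [8];  Q = [1, 2] / [3]
  Insert 2 (step 4): P = [2, 7] / [5] / [8];  Q = [1, 2] / [3] / [4]
  Insert 3 (step 5): P = [2, 3] / [5, 7] / [8];  Q = [1, 2] / [3, 5] / [4]
  Insert 4 (step 6): P = [2, 3, 4] / [5, 7] / [8];  Q = [1, 2, 6] / [3, 5] / [4]
  Insert 1 (step 7): P = [1, 3, 4] / [2, 7] / [5] / [8];  Q = [1, 2, 6] / [3, 5] / [4] / [7]
  Insert 6 (step 8): P = [1, 3, 4, 6] / [2, 7] / [5] / [8];  Q = [1, 2, 6, 8] / [3, 5] / [4] / [7]
Final shape: (4, 2, 1, 1).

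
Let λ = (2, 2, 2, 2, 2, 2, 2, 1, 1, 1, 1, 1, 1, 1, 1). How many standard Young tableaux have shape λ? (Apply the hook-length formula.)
# SYT of shape (2, 2, 2, 2, 2, 2, 2, 1, 1, 1, 1, 1, 1, 1, 1) = 95931

Hook-length formula: f^λ = n! / Π hook(c), product over all cells c of the Young diagram. For λ = (2, 2, 2, 2, 2, 2, 2, 1, 1, 1, 1, 1, 1, 1, 1), n = 22 boxes. Hook lengths by row (left-to-right, top-to-bottom): [16, 7]; [15, 6]; [14, 5]; [13, 4]; [12, 3]; [11, 2]; [10, 1]; [8]; [7]; [6]; [5]; [4]; [3]; [2]; [1]. Product of hooks = 11716762337280000. So f^λ = 22! / 11716762337280000 = 1124000727777607680000 / 11716762337280000 = 95931.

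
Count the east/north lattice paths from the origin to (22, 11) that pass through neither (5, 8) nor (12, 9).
Number of paths = 173349696

Inclusion–exclusion. Total paths: C(33, 22) = 193536720. Through P₁: C(13, 5)·C(20, 17) = 1467180. Through P₂: C(21, 12)·C(12, 10) = 19399380. Since P₁ is strictly southwest of P₂, a monotone path through both must visit P₁ then P₂; paths through both = C(13, 5)·C(8, 7)·C(12, 10) = 679536. Avoid both = 193536720 − 1467180 − 19399380 + 679536 = 173349696.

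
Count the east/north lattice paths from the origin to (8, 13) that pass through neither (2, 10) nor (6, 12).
Number of paths = 145224

Inclusion–exclusion. Total paths: C(21, 8) = 203490. Through P₁: C(12, 2)·C(9, 6) = 5544. Through P₂: C(18, 6)·C(3, 2) = 55692. Since P₁ is strictly southwest of P₂, a monotone path through both must visit P₁ then P₂; paths through both = C(12, 2)·C(6, 4)·C(3, 2) = 2970. Avoid both = 203490 − 5544 − 55692 + 2970 = 145224.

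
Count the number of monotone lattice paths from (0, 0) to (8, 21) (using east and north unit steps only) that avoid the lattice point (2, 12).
Number of paths = 3836690

Total paths from (0, 0) to (8, 21): C(29, 8) = 4292145. Paths through (2, 12): (paths (0, 0) → (2, 12)) × (paths (2, 12) → (8, 21)) = C(14, 2) · C(15, 6) = 91 · 5005 = 455455. Avoidance count = 4292145 − 455455 = 3836690.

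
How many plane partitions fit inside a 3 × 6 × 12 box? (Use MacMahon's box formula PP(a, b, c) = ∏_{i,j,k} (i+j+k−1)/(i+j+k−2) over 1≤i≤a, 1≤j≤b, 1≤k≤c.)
PP(3, 6, 12) = 99604982880

Evaluate the triple product over i = 1..3, j = 1..6, k = 1..12. The factors are (2/1) · (3/2) · (4/3) · (5/4) · (6/5) · (7/6) · (8/7) · (9/8) · … (216 factors total). The numerators and denominators telescope so the product is an integer; carrying out the multiplication exactly gives PP(3, 6, 12) = 99604982880.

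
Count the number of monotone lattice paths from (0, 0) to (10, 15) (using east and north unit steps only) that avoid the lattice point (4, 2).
Number of paths = 2861780

Total paths from (0, 0) to (10, 15): C(25, 10) = 3268760. Paths through (4, 2): (paths (0, 0) → (4, 2)) × (paths (4, 2) → (10, 15)) = C(6, 4) · C(19, 6) = 15 · 27132 = 406980. Avoidance count = 3268760 − 406980 = 2861780.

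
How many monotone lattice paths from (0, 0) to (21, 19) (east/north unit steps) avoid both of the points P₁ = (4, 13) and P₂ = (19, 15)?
Number of paths = 103207496940

Inclusion–exclusion. Total paths: C(40, 21) = 131282408400. Through P₁: C(17, 4)·C(23, 17) = 240253860. Through P₂: C(34, 19)·C(6, 2) = 27839512800. Since P₁ is strictly southwest of P₂, a monotone path through both must visit P₁ then P₂; paths through both = C(17, 4)·C(17, 15)·C(6, 2) = 4855200. Avoid both = 131282408400 − 240253860 − 27839512800 + 4855200 = 103207496940.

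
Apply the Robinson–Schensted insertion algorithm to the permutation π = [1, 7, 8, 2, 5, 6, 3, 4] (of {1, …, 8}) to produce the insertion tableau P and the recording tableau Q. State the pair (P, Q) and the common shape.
P = [1, 2, 3, 4] / [5, 6] / [7, 8];  Q = [1, 2, 3, 6] / [4, 5] / [7, 8];  common shape = (4, 2, 2)

Row-insert the values π_1, π_2, … into P one at a time, bumping the leftmost entry strictly greater than the inserted value down to the next row. The recording tableau Q records, in position (i, j), the step at which that cell was added to P.
  Insert 1 (step 1): P = [1];  Q = [1]
  Insert 7 (step 2): P = [1, 7];  Q = [1, 2]
  Insert 8 (step 3): P = [1, 7, 8];  Q = [1, 2, 3]
  Insert 2 (step 4): P = [1, 2, 8] / [7];  Q = [1, 2, 3] / [4]
  Insert 5 (step 5): P = [1, 2, 5] / [7, 8];  Q = [1, 2, 3] / [4, 5]
  Insert 6 (step 6): P = [1, 2, 5, 6] / [7, 8];  Q = [1, 2, 3, 6] / [4, 5]
  Insert 3 (step 7): P = [1, 2, 3, 6] / [5, 8] / [7];  Q = [1, 2, 3, 6] / [4, 5] / [7]
  Insert 4 (step 8): P = [1, 2, 3, 4] / [5, 6] / [7, 8];  Q = [1, 2, 3, 6] / [4, 5] / [7, 8]
Final shape: (4, 2, 2).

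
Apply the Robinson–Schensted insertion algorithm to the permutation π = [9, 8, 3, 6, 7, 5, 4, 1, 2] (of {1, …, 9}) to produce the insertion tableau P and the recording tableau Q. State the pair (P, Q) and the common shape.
P = [1, 2, 7] / [3, 4] / [5] / [6] / [8] / [9];  Q = [1, 4, 5] / [2, 9] / [3] / [6] / [7] / [8];  common shape = (3, 2, 1, 1, 1, 1)

Row-insert the values π_1, π_2, … into P one at a time, bumping the leftmost entry strictly greater than the inserted value down to the next row. The recording tableau Q records, in position (i, j), the step at which that cell was added to P.
  Insert 9 (step 1): P = [9];  Q = [1]
  Insert 8 (step 2): P = [8] / [9];  Q = [1] / [2]
  Insert 3 (step 3): P = [3] / [8] / [9];  Q = [1] / [2] / [3]
  Insert 6 (step 4): P = [3, 6] / [8] / [9];  Q = [1, 4] / [2] / [3]
  Insert 7 (step 5): P = [3, 6, 7] / [8] / [9];  Q = [1, 4, 5] / [2] / [3]
  Insert 5 (step 6): P = [3, 5, 7] / [6] / [8] / [9];  Q = [1, 4, 5] / [2] / [3] / [6]
  Insert 4 (step 7): P = [3, 4, 7] / [5] / [6] / [8] / [9];  Q = [1, 4, 5] / [2] / [3] / [6] / [7]
  Insert 1 (step 8): P = [1, 4, 7] / [3] / [5] / [6] / [8] / [9];  Q = [1, 4, 5] / [2] / [3] / [6] / [7] / [8]
  Insert 2 (step 9): P = [1, 2, 7] / [3, 4] / [5] / [6] / [8] / [9];  Q = [1, 4, 5] / [2, 9] / [3] / [6] / [7] / [8]
Final shape: (3, 2, 1, 1, 1, 1).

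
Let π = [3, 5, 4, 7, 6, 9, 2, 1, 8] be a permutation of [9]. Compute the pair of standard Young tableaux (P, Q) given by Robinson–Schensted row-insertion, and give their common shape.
P = [1, 4, 6, 8] / [2, 7, 9] / [3] / [5];  Q = [1, 2, 4, 6] / [3, 5, 9] / [7] / [8];  common shape = (4, 3, 1, 1)

Row-insert the values π_1, π_2, … into P one at a time, bumping the leftmost entry strictly greater than the inserted value down to the next row. The recording tableau Q records, in position (i, j), the step at which that cell was added to P.
  Insert 3 (step 1): P = [3];  Q = [1]
  Insert 5 (step 2): P = [3, 5];  Q = [1, 2]
  Insert 4 (step 3): P = [3, 4] / [5];  Q = [1, 2] / [3]
  Insert 7 (step 4): P = [3, 4, 7] / [5];  Q = [1, 2, 4] / [3]
  Insert 6 (step 5): P = [3, 4, 6] / [5, 7];  Q = [1, 2, 4] / [3, 5]
  Insert 9 (step 6): P = [3, 4, 6, 9] / [5, 7];  Q = [1, 2, 4, 6] / [3, 5]
  Insert 2 (step 7): P = [2, 4, 6, 9] / [3, 7] / [5];  Q = [1, 2, 4, 6] / [3, 5] / [7]
  Insert 1 (step 8): P = [1, 4, 6, 9] / [2, 7] / [3] / [5];  Q = [1, 2, 4, 6] / [3, 5] / [7] / [8]
  Insert 8 (step 9): P = [1, 4, 6, 8] / [2, 7, 9] / [3] / [5];  Q = [1, 2, 4, 6] / [3, 5, 9] / [7] / [8]
Final shape: (4, 3, 1, 1).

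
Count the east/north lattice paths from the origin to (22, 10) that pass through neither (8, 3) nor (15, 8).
Number of paths = 32379216

Inclusion–exclusion. Total paths: C(32, 22) = 64512240. Through P₁: C(11, 8)·C(21, 14) = 19186200. Through P₂: C(23, 15)·C(9, 7) = 17651304. Since P₁ is strictly southwest of P₂, a monotone path through both must visit P₁ then P₂; paths through both = C(11, 8)·C(12, 7)·C(9, 7) = 4704480. Avoid both = 64512240 − 19186200 − 17651304 + 4704480 = 32379216.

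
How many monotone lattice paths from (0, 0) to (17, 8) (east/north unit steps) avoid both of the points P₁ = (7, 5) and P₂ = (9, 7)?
Number of paths = 794871

Inclusion–exclusion. Total paths: C(25, 17) = 1081575. Through P₁: C(12, 7)·C(13, 10) = 226512. Through P₂: C(16, 9)·C(9, 8) = 102960. Since P₁ is strictly southwest of P₂, a monotone path through both must visit P₁ then P₂; paths through both = C(12, 7)·C(4, 2)·C(9, 8) = 42768. Avoid both = 1081575 − 226512 − 102960 + 42768 = 794871.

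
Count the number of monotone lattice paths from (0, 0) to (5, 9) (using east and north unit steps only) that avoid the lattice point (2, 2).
Number of paths = 1282

Total paths from (0, 0) to (5, 9): C(14, 5) = 2002. Paths through (2, 2): (paths (0, 0) → (2, 2)) × (paths (2, 2) → (5, 9)) = C(4, 2) · C(10, 3) = 6 · 120 = 720. Avoidance count = 2002 − 720 = 1282.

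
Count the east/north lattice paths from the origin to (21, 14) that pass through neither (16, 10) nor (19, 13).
Number of paths = 927264090

Inclusion–exclusion. Total paths: C(35, 21) = 2319959400. Through P₁: C(26, 16)·C(9, 5) = 669278610. Through P₂: C(32, 19)·C(3, 2) = 1042120800. Since P₁ is strictly southwest of P₂, a monotone path through both must visit P₁ then P₂; paths through both = C(26, 16)·C(6, 3)·C(3, 2) = 318704100. Avoid both = 2319959400 − 669278610 − 1042120800 + 318704100 = 927264090.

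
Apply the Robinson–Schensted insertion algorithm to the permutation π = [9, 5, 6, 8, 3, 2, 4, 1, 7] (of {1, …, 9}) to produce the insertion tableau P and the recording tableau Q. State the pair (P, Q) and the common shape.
P = [1, 4, 7] / [2, 6, 8] / [3] / [5] / [9];  Q = [1, 3, 4] / [2, 7, 9] / [5] / [6] / [8];  common shape = (3, 3, 1, 1, 1)

Row-insert the values π_1, π_2, … into P one at a time, bumping the leftmost entry strictly greater than the inserted value down to the next row. The recording tableau Q records, in position (i, j), the step at which that cell was added to P.
  Insert 9 (step 1): P = [9];  Q = [1]
  Insert 5 (step 2): P = [5] / [9];  Q = [1] / [2]
  Insert 6 (step 3): P = [5, 6] / [9];  Q = [1, 3] / [2]
  Insert 8 (step 4): P = [5, 6, 8] / [9];  Q = [1, 3, 4] / [2]
  Insert 3 (step 5): P = [3, 6, 8] / [5] / [9];  Q = [1, 3, 4] / [2] / [5]
  Insert 2 (step 6): P = [2, 6, 8] / [3] / [5] / [9];  Q = [1, 3, 4] / [2] / [5] / [6]
  Insert 4 (step 7): P = [2, 4, 8] / [3, 6] / [5] / [9];  Q = [1, 3, 4] / [2, 7] / [5] / [6]
  Insert 1 (step 8): P = [1, 4, 8] / [2, 6] / [3] / [5] / [9];  Q = [1, 3, 4] / [2, 7] / [5] / [6] / [8]
  Insert 7 (step 9): P = [1, 4, 7] / [2, 6, 8] / [3] / [5] / [9];  Q = [1, 3, 4] / [2, 7, 9] / [5] / [6] / [8]
Final shape: (3, 3, 1, 1, 1).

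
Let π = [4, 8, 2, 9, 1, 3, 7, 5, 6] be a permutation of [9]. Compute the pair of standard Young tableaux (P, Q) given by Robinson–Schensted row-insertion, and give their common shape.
P = [1, 3, 5, 6] / [2, 7, 9] / [4, 8];  Q = [1, 2, 4, 9] / [3, 6, 7] / [5, 8];  common shape = (4, 3, 2)

Row-insert the values π_1, π_2, … into P one at a time, bumping the leftmost entry strictly greater than the inserted value down to the next row. The recording tableau Q records, in position (i, j), the step at which that cell was added to P.
  Insert 4 (step 1): P = [4];  Q = [1]
  Insert 8 (step 2): P = [4, 8];  Q = [1, 2]
  Insert 2 (step 3): P = [2, 8] / [4];  Q = [1, 2] / [3]
  Insert 9 (step 4): P = [2, 8, 9] / [4];  Q = [1, 2, 4] / [3]
  Insert 1 (step 5): P = [1, 8, 9] / [2] / [4];  Q = [1, 2, 4] / [3] / [5]
  Insert 3 (step 6): P = [1, 3, 9] / [2, 8] / [4];  Q = [1, 2, 4] / [3, 6] / [5]
  Insert 7 (step 7): P = [1, 3, 7] / [2, 8, 9] / [4];  Q = [1, 2, 4] / [3, 6, 7] / [5]
  Insert 5 (step 8): P = [1, 3, 5] / [2, 7, 9] / [4, 8];  Q = [1, 2, 4] / [3, 6, 7] / [5, 8]
  Insert 6 (step 9): P = [1, 3, 5, 6] / [2, 7, 9] / [4, 8];  Q = [1, 2, 4, 9] / [3, 6, 7] / [5, 8]
Final shape: (4, 3, 2).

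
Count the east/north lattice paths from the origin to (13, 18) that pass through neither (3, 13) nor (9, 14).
Number of paths = 147642495

Inclusion–exclusion. Total paths: C(31, 13) = 206253075. Through P₁: C(16, 3)·C(15, 10) = 1681680. Through P₂: C(23, 9)·C(8, 4) = 57203300. Since P₁ is strictly southwest of P₂, a monotone path through both must visit P₁ then P₂; paths through both = C(16, 3)·C(7, 6)·C(8, 4) = 274400. Avoid both = 206253075 − 1681680 − 57203300 + 274400 = 147642495.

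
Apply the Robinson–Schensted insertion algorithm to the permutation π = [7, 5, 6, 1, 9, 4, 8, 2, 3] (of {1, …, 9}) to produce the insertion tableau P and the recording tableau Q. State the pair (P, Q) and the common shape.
P = [1, 2, 3] / [4, 6, 8] / [5, 9] / [7];  Q = [1, 3, 5] / [2, 6, 7] / [4, 9] / [8];  common shape = (3, 3, 2, 1)

Row-insert the values π_1, π_2, … into P one at a time, bumping the leftmost entry strictly greater than the inserted value down to the next row. The recording tableau Q records, in position (i, j), the step at which that cell was added to P.
  Insert 7 (step 1): P = [7];  Q = [1]
  Insert 5 (step 2): P = [5] / [7];  Q = [1] / [2]
  Insert 6 (step 3): P = [5, 6] / [7];  Q = [1, 3] / [2]
  Insert 1 (step 4): P = [1, 6] / [5] / [7];  Q = [1, 3] / [2] / [4]
  Insert 9 (step 5): P = [1, 6, 9] / [5] / [7];  Q = [1, 3, 5] / [2] / [4]
  Insert 4 (step 6): P = [1, 4, 9] / [5, 6] / [7];  Q = [1, 3, 5] / [2, 6] / [4]
  Insert 8 (step 7): P = [1, 4, 8] / [5, 6, 9] / [7];  Q = [1, 3, 5] / [2, 6, 7] / [4]
  Insert 2 (step 8): P = [1, 2, 8] / [4, 6, 9] / [5] / [7];  Q = [1, 3, 5] / [2, 6, 7] / [4] / [8]
  Insert 3 (step 9): P = [1, 2, 3] / [4, 6, 8] / [5, 9] / [7];  Q = [1, 3, 5] / [2, 6, 7] / [4, 9] / [8]
Final shape: (3, 3, 2, 1).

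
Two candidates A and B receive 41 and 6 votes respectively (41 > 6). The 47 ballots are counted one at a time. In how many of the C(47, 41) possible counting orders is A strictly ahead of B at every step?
Strict-lead orderings = 7996065

Total orderings of the 47 votes with 41 for A: C(47, 41) = 10737573. By the Bertrand ballot formula (Cycle Lemma / reflection principle), the number of orderings in which A is strictly ahead of B throughout is (p − q)/(p + q) · C(p + q, p) = (41 − 6)/(41 + 6) · 10737573 = 7996065.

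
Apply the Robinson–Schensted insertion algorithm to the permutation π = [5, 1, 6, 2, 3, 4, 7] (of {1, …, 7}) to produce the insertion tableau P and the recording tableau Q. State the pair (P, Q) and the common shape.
P = [1, 2, 3, 4, 7] / [5, 6];  Q = [1, 3, 5, 6, 7] / [2, 4];  common shape = (5, 2)

Row-insert the values π_1, π_2, … into P one at a time, bumping the leftmost entry strictly greater than the inserted value down to the next row. The recording tableau Q records, in position (i, j), the step at which that cell was added to P.
  Insert 5 (step 1): P = [5];  Q = [1]
  Insert 1 (step 2): P = [1] / [5];  Q = [1] / [2]
  Insert 6 (step 3): P = [1, 6] / [5];  Q = [1, 3] / [2]
  Insert 2 (step 4): P = [1, 2] / [5, 6];  Q = [1, 3] / [2, 4]
  Insert 3 (step 5): P = [1, 2, 3] / [5, 6];  Q = [1, 3, 5] / [2, 4]
  Insert 4 (step 6): P = [1, 2, 3, 4] / [5, 6];  Q = [1, 3, 5, 6] / [2, 4]
  Insert 7 (step 7): P = [1, 2, 3, 4, 7] / [5, 6];  Q = [1, 3, 5, 6, 7] / [2, 4]
Final shape: (5, 2).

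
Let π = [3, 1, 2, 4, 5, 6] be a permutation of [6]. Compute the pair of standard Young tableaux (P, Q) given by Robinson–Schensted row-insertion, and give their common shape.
P = [1, 2, 4, 5, 6] / [3];  Q = [1, 3, 4, 5, 6] / [2];  common shape = (5, 1)

Row-insert the values π_1, π_2, … into P one at a time, bumping the leftmost entry strictly greater than the inserted value down to the next row. The recording tableau Q records, in position (i, j), the step at which that cell was added to P.
  Insert 3 (step 1): P = [3];  Q = [1]
  Insert 1 (step 2): P = [1] / [3];  Q = [1] / [2]
  Insert 2 (step 3): P = [1, 2] / [3];  Q = [1, 3] / [2]
  Insert 4 (step 4): P = [1, 2, 4] / [3];  Q = [1, 3, 4] / [2]
  Insert 5 (step 5): P = [1, 2, 4, 5] / [3];  Q = [1, 3, 4, 5] / [2]
  Insert 6 (step 6): P = [1, 2, 4, 5, 6] / [3];  Q = [1, 3, 4, 5, 6] / [2]
Final shape: (5, 1).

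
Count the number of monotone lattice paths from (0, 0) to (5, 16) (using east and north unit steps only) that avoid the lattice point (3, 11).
Number of paths = 12705

Total paths from (0, 0) to (5, 16): C(21, 5) = 20349. Paths through (3, 11): (paths (0, 0) → (3, 11)) × (paths (3, 11) → (5, 16)) = C(14, 3) · C(7, 2) = 364 · 21 = 7644. Avoidance count = 20349 − 7644 = 12705.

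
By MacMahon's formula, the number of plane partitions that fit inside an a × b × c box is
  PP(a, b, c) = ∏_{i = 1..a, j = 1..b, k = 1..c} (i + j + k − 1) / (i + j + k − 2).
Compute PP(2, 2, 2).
PP(2, 2, 2) = 20

Evaluate the triple product over i = 1..2, j = 1..2, k = 1..2. The factors are (2/1) · (3/2) · (3/2) · (4/3) · (3/2) · (4/3) · (4/3) · (5/4). The numerators and denominators telescope so the product is an integer; carrying out the multiplication exactly gives PP(2, 2, 2) = 20.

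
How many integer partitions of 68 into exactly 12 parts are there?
p(68, 12 parts) = 210005

Partitions of n into exactly k parts are in bijection with partitions of n − k into at most k parts (subtract 1 from each part). So p(68, exactly 12) = p(56, parts ≤ 12). Computing via the recurrence p(m, j) = p(m, j−1) + p(m−j, j) gives 210005.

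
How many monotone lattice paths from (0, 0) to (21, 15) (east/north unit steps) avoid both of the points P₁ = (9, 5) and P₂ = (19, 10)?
Number of paths = 3978939184

Inclusion–exclusion. Total paths: C(36, 21) = 5567902560. Through P₁: C(14, 9)·C(22, 12) = 1294585292. Through P₂: C(29, 19)·C(7, 2) = 420630210. Since P₁ is strictly southwest of P₂, a monotone path through both must visit P₁ then P₂; paths through both = C(14, 9)·C(15, 10)·C(7, 2) = 126252126. Avoid both = 5567902560 − 1294585292 − 420630210 + 126252126 = 3978939184.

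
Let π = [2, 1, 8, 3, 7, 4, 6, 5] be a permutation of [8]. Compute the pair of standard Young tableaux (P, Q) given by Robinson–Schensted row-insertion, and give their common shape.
P = [1, 3, 4, 5] / [2, 6] / [7] / [8];  Q = [1, 3, 5, 7] / [2, 4] / [6] / [8];  common shape = (4, 2, 1, 1)

Row-insert the values π_1, π_2, … into P one at a time, bumping the leftmost entry strictly greater than the inserted value down to the next row. The recording tableau Q records, in position (i, j), the step at which that cell was added to P.
  Insert 2 (step 1): P = [2];  Q = [1]
  Insert 1 (step 2): P = [1] / [2];  Q = [1] / [2]
  Insert 8 (step 3): P = [1, 8] / [2];  Q = [1, 3] / [2]
  Insert 3 (step 4): P = [1, 3] / [2, 8];  Q = [1, 3] / [2, 4]
  Insert 7 (step 5): P = [1, 3, 7] / [2, 8];  Q = [1, 3, 5] / [2, 4]
  Insert 4 (step 6): P = [1, 3, 4] / [2, 7] / [8];  Q = [1, 3, 5] / [2, 4] / [6]
  Insert 6 (step 7): P = [1, 3, 4, 6] / [2, 7] / [8];  Q = [1, 3, 5, 7] / [2, 4] / [6]
  Insert 5 (step 8): P = [1, 3, 4, 5] / [2, 6] / [7] / [8];  Q = [1, 3, 5, 7] / [2, 4] / [6] / [8]
Final shape: (4, 2, 1, 1).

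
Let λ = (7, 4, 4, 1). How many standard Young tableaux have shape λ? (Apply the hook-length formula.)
# SYT of shape (7, 4, 4, 1) = 240240

Hook-length formula: f^λ = n! / Π hook(c), product over all cells c of the Young diagram. For λ = (7, 4, 4, 1), n = 16 boxes. Hook lengths by row (left-to-right, top-to-bottom): [10, 8, 7, 6, 3, 2, 1]; [6, 4, 3, 2]; [5, 3, 2, 1]; [1]. Product of hooks = 87091200. So f^λ = 16! / 87091200 = 20922789888000 / 87091200 = 240240.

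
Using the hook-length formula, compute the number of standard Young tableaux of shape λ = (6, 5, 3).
# SYT of shape (6, 5, 3) = 15015

Hook-length formula: f^λ = n! / Π hook(c), product over all cells c of the Young diagram. For λ = (6, 5, 3), n = 14 boxes. Hook lengths by row (left-to-right, top-to-bottom): [8, 7, 6, 4, 3, 1]; [6, 5, 4, 2, 1]; [3, 2, 1]. Product of hooks = 5806080. So f^λ = 14! / 5806080 = 87178291200 / 5806080 = 15015.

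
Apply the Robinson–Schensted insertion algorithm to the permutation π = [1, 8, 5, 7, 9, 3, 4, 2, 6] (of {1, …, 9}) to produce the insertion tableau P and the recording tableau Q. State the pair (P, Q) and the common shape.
P = [1, 2, 4, 6] / [3, 7, 9] / [5] / [8];  Q = [1, 2, 4, 5] / [3, 7, 9] / [6] / [8];  common shape = (4, 3, 1, 1)

Row-insert the values π_1, π_2, … into P one at a time, bumping the leftmost entry strictly greater than the inserted value down to the next row. The recording tableau Q records, in position (i, j), the step at which that cell was added to P.
  Insert 1 (step 1): P = [1];  Q = [1]
  Insert 8 (step 2): P = [1, 8];  Q = [1, 2]
  Insert 5 (step 3): P = [1, 5] / [8];  Q = [1, 2] / [3]
  Insert 7 (step 4): P = [1, 5, 7] / [8];  Q = [1, 2, 4] / [3]
  Insert 9 (step 5): P = [1, 5, 7, 9] / [8];  Q = [1, 2, 4, 5] / [3]
  Insert 3 (step 6): P = [1, 3, 7, 9] / [5] / [8];  Q = [1, 2, 4, 5] / [3] / [6]
  Insert 4 (step 7): P = [1, 3, 4, 9] / [5, 7] / [8];  Q = [1, 2, 4, 5] / [3, 7] / [6]
  Insert 2 (step 8): P = [1, 2, 4, 9] / [3, 7] / [5] / [8];  Q = [1, 2, 4, 5] / [3, 7] / [6] / [8]
  Insert 6 (step 9): P = [1, 2, 4, 6] / [3, 7, 9] / [5] / [8];  Q = [1, 2, 4, 5] / [3, 7, 9] / [6] / [8]
Final shape: (4, 3, 1, 1).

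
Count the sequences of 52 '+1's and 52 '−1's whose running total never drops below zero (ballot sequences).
C_52 = 29869166945772625950142417512

These ballot sequences are counted by the Catalan number C_n = (1/(n + 1)) · C(2n, n). For n = 52: C_52 = (1/53) · C(104, 52) = 1583065848125949175357548128136/53 = 29869166945772625950142417512.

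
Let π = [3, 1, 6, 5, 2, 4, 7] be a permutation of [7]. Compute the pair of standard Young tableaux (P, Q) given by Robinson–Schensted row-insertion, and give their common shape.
P = [1, 2, 4, 7] / [3, 5] / [6];  Q = [1, 3, 6, 7] / [2, 4] / [5];  common shape = (4, 2, 1)

Row-insert the values π_1, π_2, … into P one at a time, bumping the leftmost entry strictly greater than the inserted value down to the next row. The recording tableau Q records, in position (i, j), the step at which that cell was added to P.
  Insert 3 (step 1): P = [3];  Q = [1]
  Insert 1 (step 2): P = [1] / [3];  Q = [1] / [2]
  Insert 6 (step 3): P = [1, 6] / [3];  Q = [1, 3] / [2]
  Insert 5 (step 4): P = [1, 5] / [3, 6];  Q = [1, 3] / [2, 4]
  Insert 2 (step 5): P = [1, 2] / [3, 5] / [6];  Q = [1, 3] / [2, 4] / [5]
  Insert 4 (step 6): P = [1, 2, 4] / [3, 5] / [6];  Q = [1, 3, 6] / [2, 4] / [5]
  Insert 7 (step 7): P = [1, 2, 4, 7] / [3, 5] / [6];  Q = [1, 3, 6, 7] / [2, 4] / [5]
Final shape: (4, 2, 1).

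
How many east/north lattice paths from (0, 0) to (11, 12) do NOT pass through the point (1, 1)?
Number of paths = 646646

Total paths from (0, 0) to (11, 12): C(23, 11) = 1352078. Paths through (1, 1): (paths (0, 0) → (1, 1)) × (paths (1, 1) → (11, 12)) = C(2, 1) · C(21, 10) = 2 · 352716 = 705432. Avoidance count = 1352078 − 705432 = 646646.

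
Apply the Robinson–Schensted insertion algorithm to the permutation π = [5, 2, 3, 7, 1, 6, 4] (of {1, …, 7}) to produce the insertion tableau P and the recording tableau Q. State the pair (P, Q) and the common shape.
P = [1, 3, 4] / [2, 6] / [5, 7];  Q = [1, 3, 4] / [2, 6] / [5, 7];  common shape = (3, 2, 2)

Row-insert the values π_1, π_2, … into P one at a time, bumping the leftmost entry strictly greater than the inserted value down to the next row. The recording tableau Q records, in position (i, j), the step at which that cell was added to P.
  Insert 5 (step 1): P = [5];  Q = [1]
  Insert 2 (step 2): P = [2] / [5];  Q = [1] / [2]
  Insert 3 (step 3): P = [2, 3] / [5];  Q = [1, 3] / [2]
  Insert 7 (step 4): P = [2, 3, 7] / [5];  Q = [1, 3, 4] / [2]
  Insert 1 (step 5): P = [1, 3, 7] / [2] / [5];  Q = [1, 3, 4] / [2] / [5]
  Insert 6 (step 6): P = [1, 3, 6] / [2, 7] / [5];  Q = [1, 3, 4] / [2, 6] / [5]
  Insert 4 (step 7): P = [1, 3, 4] / [2, 6] / [5, 7];  Q = [1, 3, 4] / [2, 6] / [5, 7]
Final shape: (3, 2, 2).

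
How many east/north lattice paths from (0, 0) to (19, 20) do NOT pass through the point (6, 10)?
Number of paths = 59761583882

Total paths from (0, 0) to (19, 20): C(39, 19) = 68923264410. Paths through (6, 10): (paths (0, 0) → (6, 10)) × (paths (6, 10) → (19, 20)) = C(16, 6) · C(23, 13) = 8008 · 1144066 = 9161680528. Avoidance count = 68923264410 − 9161680528 = 59761583882.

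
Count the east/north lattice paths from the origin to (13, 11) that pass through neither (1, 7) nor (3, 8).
Number of paths = 2441258

Inclusion–exclusion. Total paths: C(24, 13) = 2496144. Through P₁: C(8, 1)·C(16, 12) = 14560. Through P₂: C(11, 3)·C(13, 10) = 47190. Since P₁ is strictly southwest of P₂, a monotone path through both must visit P₁ then P₂; paths through both = C(8, 1)·C(3, 2)·C(13, 10) = 6864. Avoid both = 2496144 − 14560 − 47190 + 6864 = 2441258.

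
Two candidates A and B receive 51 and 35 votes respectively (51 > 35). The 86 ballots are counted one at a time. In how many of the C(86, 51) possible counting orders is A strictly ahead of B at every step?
Strict-lead orderings = 281219339352656789592768

Total orderings of the 86 votes with 51 for A: C(86, 51) = 1511553949020530244061128. By the Bertrand ballot formula (Cycle Lemma / reflection principle), the number of orderings in which A is strictly ahead of B throughout is (p − q)/(p + q) · C(p + q, p) = (51 − 35)/(51 + 35) · 1511553949020530244061128 = 281219339352656789592768.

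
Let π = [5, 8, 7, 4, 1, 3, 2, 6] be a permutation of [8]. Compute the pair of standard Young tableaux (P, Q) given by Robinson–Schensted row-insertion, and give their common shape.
P = [1, 2, 6] / [3, 7] / [4] / [5] / [8];  Q = [1, 2, 8] / [3, 6] / [4] / [5] / [7];  common shape = (3, 2, 1, 1, 1)

Row-insert the values π_1, π_2, … into P one at a time, bumping the leftmost entry strictly greater than the inserted value down to the next row. The recording tableau Q records, in position (i, j), the step at which that cell was added to P.
  Insert 5 (step 1): P = [5];  Q = [1]
  Insert 8 (step 2): P = [5, 8];  Q = [1, 2]
  Insert 7 (step 3): P = [5, 7] / [8];  Q = [1, 2] / [3]
  Insert 4 (step 4): P = [4, 7] / [5] / [8];  Q = [1, 2] / [3] / [4]
  Insert 1 (step 5): P = [1, 7] / [4] / [5] / [8];  Q = [1, 2] / [3] / [4] / [5]
  Insert 3 (step 6): P = [1, 3] / [4, 7] / [5] / [8];  Q = [1, 2] / [3, 6] / [4] / [5]
  Insert 2 (step 7): P = [1, 2] / [3, 7] / [4] / [5] / [8];  Q = [1, 2] / [3, 6] / [4] / [5] / [7]
  Insert 6 (step 8): P = [1, 2, 6] / [3, 7] / [4] / [5] / [8];  Q = [1, 2, 8] / [3, 6] / [4] / [5] / [7]
Final shape: (3, 2, 1, 1, 1).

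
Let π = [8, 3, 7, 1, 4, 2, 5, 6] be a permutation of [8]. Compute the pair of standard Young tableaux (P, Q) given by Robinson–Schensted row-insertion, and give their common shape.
P = [1, 2, 5, 6] / [3, 4] / [7] / [8];  Q = [1, 3, 7, 8] / [2, 5] / [4] / [6];  common shape = (4, 2, 1, 1)

Row-insert the values π_1, π_2, … into P one at a time, bumping the leftmost entry strictly greater than the inserted value down to the next row. The recording tableau Q records, in position (i, j), the step at which that cell was added to P.
  Insert 8 (step 1): P = [8];  Q = [1]
  Insert 3 (step 2): P = [3] / [8];  Q = [1] / [2]
  Insert 7 (step 3): P = [3, 7] / [8];  Q = [1, 3] / [2]
  Insert 1 (step 4): P = [1, 7] / [3] / [8];  Q = [1, 3] / [2] / [4]
  Insert 4 (step 5): P = [1, 4] / [3, 7] / [8];  Q = [1, 3] / [2, 5] / [4]
  Insert 2 (step 6): P = [1, 2] / [3, 4] / [7] / [8];  Q = [1, 3] / [2, 5] / [4] / [6]
  Insert 5 (step 7): P = [1, 2, 5] / [3, 4] / [7] / [8];  Q = [1, 3, 7] / [2, 5] / [4] / [6]
  Insert 6 (step 8): P = [1, 2, 5, 6] / [3, 4] / [7] / [8];  Q = [1, 3, 7, 8] / [2, 5] / [4] / [6]
Final shape: (4, 2, 1, 1).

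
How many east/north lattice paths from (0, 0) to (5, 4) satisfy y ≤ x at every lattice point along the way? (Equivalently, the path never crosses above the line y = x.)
Number of paths = 42

By the reflection principle (André's argument), the number of monotone paths to (5, 4) with n ≤ m that never go above y = x is C(9, 5) − C(9, 6) = 126 − 84 = 42.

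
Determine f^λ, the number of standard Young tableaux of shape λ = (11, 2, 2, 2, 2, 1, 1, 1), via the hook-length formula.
# SYT of shape (11, 2, 2, 2, 2, 1, 1, 1) = 50807900

Hook-length formula: f^λ = n! / Π hook(c), product over all cells c of the Young diagram. For λ = (11, 2, 2, 2, 2, 1, 1, 1), n = 22 boxes. Hook lengths by row (left-to-right, top-to-bottom): [18, 14, 9, 8, 7, 6, 5, 4, 3, 2, 1]; [8, 4]; [7, 3]; [6, 2]; [5, 1]; [3]; [2]; [1]. Product of hooks = 22122558259200. So f^λ = 22! / 22122558259200 = 1124000727777607680000 / 22122558259200 = 50807900.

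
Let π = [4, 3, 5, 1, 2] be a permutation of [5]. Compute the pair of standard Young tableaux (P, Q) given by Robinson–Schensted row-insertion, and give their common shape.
P = [1, 2] / [3, 5] / [4];  Q = [1, 3] / [2, 5] / [4];  common shape = (2, 2, 1)

Row-insert the values π_1, π_2, … into P one at a time, bumping the leftmost entry strictly greater than the inserted value down to the next row. The recording tableau Q records, in position (i, j), the step at which that cell was added to P.
  Insert 4 (step 1): P = [4];  Q = [1]
  Insert 3 (step 2): P = [3] / [4];  Q = [1] / [2]
  Insert 5 (step 3): P = [3, 5] / [4];  Q = [1, 3] / [2]
  Insert 1 (step 4): P = [1, 5] / [3] / [4];  Q = [1, 3] / [2] / [4]
  Insert 2 (step 5): P = [1, 2] / [3, 5] / [4];  Q = [1, 3] / [2, 5] / [4]
Final shape: (2, 2, 1).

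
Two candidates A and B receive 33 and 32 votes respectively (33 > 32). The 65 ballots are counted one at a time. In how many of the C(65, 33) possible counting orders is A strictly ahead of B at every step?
Strict-lead orderings = 55534064877048198

Total orderings of the 65 votes with 33 for A: C(65, 33) = 3609714217008132870. By the Bertrand ballot formula (Cycle Lemma / reflection principle), the number of orderings in which A is strictly ahead of B throughout is (p − q)/(p + q) · C(p + q, p) = (33 − 32)/(33 + 32) · 3609714217008132870 = 55534064877048198.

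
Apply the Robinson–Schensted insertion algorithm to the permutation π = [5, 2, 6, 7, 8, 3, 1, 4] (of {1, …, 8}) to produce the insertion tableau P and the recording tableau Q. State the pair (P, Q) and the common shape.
P = [1, 3, 4, 8] / [2, 6, 7] / [5];  Q = [1, 3, 4, 5] / [2, 6, 8] / [7];  common shape = (4, 3, 1)

Row-insert the values π_1, π_2, … into P one at a time, bumping the leftmost entry strictly greater than the inserted value down to the next row. The recording tableau Q records, in position (i, j), the step at which that cell was added to P.
  Insert 5 (step 1): P = [5];  Q = [1]
  Insert 2 (step 2): P = [2] / [5];  Q = [1] / [2]
  Insert 6 (step 3): P = [2, 6] / [5];  Q = [1, 3] / [2]
  Insert 7 (step 4): P = [2, 6, 7] / [5];  Q = [1, 3, 4] / [2]
  Insert 8 (step 5): P = [2, 6, 7, 8] / [5];  Q = [1, 3, 4, 5] / [2]
  Insert 3 (step 6): P = [2, 3, 7, 8] / [5, 6];  Q = [1, 3, 4, 5] / [2, 6]
  Insert 1 (step 7): P = [1, 3, 7, 8] / [2, 6] / [5];  Q = [1, 3, 4, 5] / [2, 6] / [7]
  Insert 4 (step 8): P = [1, 3, 4, 8] / [2, 6, 7] / [5];  Q = [1, 3, 4, 5] / [2, 6, 8] / [7]
Final shape: (4, 3, 1).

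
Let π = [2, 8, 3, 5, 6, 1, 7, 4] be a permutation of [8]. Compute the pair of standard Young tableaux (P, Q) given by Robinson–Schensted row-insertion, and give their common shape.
P = [1, 3, 4, 6, 7] / [2, 5] / [8];  Q = [1, 2, 4, 5, 7] / [3, 8] / [6];  common shape = (5, 2, 1)

Row-insert the values π_1, π_2, … into P one at a time, bumping the leftmost entry strictly greater than the inserted value down to the next row. The recording tableau Q records, in position (i, j), the step at which that cell was added to P.
  Insert 2 (step 1): P = [2];  Q = [1]
  Insert 8 (step 2): P = [2, 8];  Q = [1, 2]
  Insert 3 (step 3): P = [2, 3] / [8];  Q = [1, 2] / [3]
  Insert 5 (step 4): P = [2, 3, 5] / [8];  Q = [1, 2, 4] / [3]
  Insert 6 (step 5): P = [2, 3, 5, 6] / [8];  Q = [1, 2, 4, 5] / [3]
  Insert 1 (step 6): P = [1, 3, 5, 6] / [2] / [8];  Q = [1, 2, 4, 5] / [3] / [6]
  Insert 7 (step 7): P = [1, 3, 5, 6, 7] / [2] / [8];  Q = [1, 2, 4, 5, 7] / [3] / [6]
  Insert 4 (step 8): P = [1, 3, 4, 6, 7] / [2, 5] / [8];  Q = [1, 2, 4, 5, 7] / [3, 8] / [6]
Final shape: (5, 2, 1).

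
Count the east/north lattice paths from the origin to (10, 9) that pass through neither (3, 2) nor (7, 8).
Number of paths = 40718

Inclusion–exclusion. Total paths: C(19, 10) = 92378. Through P₁: C(5, 3)·C(14, 7) = 34320. Through P₂: C(15, 7)·C(4, 3) = 25740. Since P₁ is strictly southwest of P₂, a monotone path through both must visit P₁ then P₂; paths through both = C(5, 3)·C(10, 4)·C(4, 3) = 8400. Avoid both = 92378 − 34320 − 25740 + 8400 = 40718.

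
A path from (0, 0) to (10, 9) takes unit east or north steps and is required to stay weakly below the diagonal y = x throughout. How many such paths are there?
Number of paths = 16796

By the reflection principle (André's argument), the number of monotone paths to (10, 9) with n ≤ m that never go above y = x is C(19, 10) − C(19, 11) = 92378 − 75582 = 16796.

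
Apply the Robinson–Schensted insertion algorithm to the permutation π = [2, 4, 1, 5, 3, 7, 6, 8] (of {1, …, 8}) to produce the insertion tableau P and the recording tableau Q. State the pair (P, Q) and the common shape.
P = [1, 3, 5, 6, 8] / [2, 4, 7];  Q = [1, 2, 4, 6, 8] / [3, 5, 7];  common shape = (5, 3)

Row-insert the values π_1, π_2, … into P one at a time, bumping the leftmost entry strictly greater than the inserted value down to the next row. The recording tableau Q records, in position (i, j), the step at which that cell was added to P.
  Insert 2 (step 1): P = [2];  Q = [1]
  Insert 4 (step 2): P = [2, 4];  Q = [1, 2]
  Insert 1 (step 3): P = [1, 4] / [2];  Q = [1, 2] / [3]
  Insert 5 (step 4): P = [1, 4, 5] / [2];  Q = [1, 2, 4] / [3]
  Insert 3 (step 5): P = [1, 3, 5] / [2, 4];  Q = [1, 2, 4] / [3, 5]
  Insert 7 (step 6): P = [1, 3, 5, 7] / [2, 4];  Q = [1, 2, 4, 6] / [3, 5]
  Insert 6 (step 7): P = [1, 3, 5, 6] / [2, 4, 7];  Q = [1, 2, 4, 6] / [3, 5, 7]
  Insert 8 (step 8): P = [1, 3, 5, 6, 8] / [2, 4, 7];  Q = [1, 2, 4, 6, 8] / [3, 5, 7]
Final shape: (5, 3).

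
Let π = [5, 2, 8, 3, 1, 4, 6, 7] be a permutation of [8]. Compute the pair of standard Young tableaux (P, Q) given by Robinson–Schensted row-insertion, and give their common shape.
P = [1, 3, 4, 6, 7] / [2, 8] / [5];  Q = [1, 3, 6, 7, 8] / [2, 4] / [5];  common shape = (5, 2, 1)

Row-insert the values π_1, π_2, … into P one at a time, bumping the leftmost entry strictly greater than the inserted value down to the next row. The recording tableau Q records, in position (i, j), the step at which that cell was added to P.
  Insert 5 (step 1): P = [5];  Q = [1]
  Insert 2 (step 2): P = [2] / [5];  Q = [1] / [2]
  Insert 8 (step 3): P = [2, 8] / [5];  Q = [1, 3] / [2]
  Insert 3 (step 4): P = [2, 3] / [5, 8];  Q = [1, 3] / [2, 4]
  Insert 1 (step 5): P = [1, 3] / [2, 8] / [5];  Q = [1, 3] / [2, 4] / [5]
  Insert 4 (step 6): P = [1, 3, 4] / [2, 8] / [5];  Q = [1, 3, 6] / [2, 4] / [5]
  Insert 6 (step 7): P = [1, 3, 4, 6] / [2, 8] / [5];  Q = [1, 3, 6, 7] / [2, 4] / [5]
  Insert 7 (step 8): P = [1, 3, 4, 6, 7] / [2, 8] / [5];  Q = [1, 3, 6, 7, 8] / [2, 4] / [5]
Final shape: (5, 2, 1).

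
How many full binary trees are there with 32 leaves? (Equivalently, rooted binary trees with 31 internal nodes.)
C_31 = 14544636039226909

These full binary trees are counted by the Catalan number C_n = (1/(n + 1)) · C(2n, n). For n = 31: C_31 = (1/32) · C(62, 31) = 465428353255261088/32 = 14544636039226909.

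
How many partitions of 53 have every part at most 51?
p(53, parts ≤ 51) = 329929

Use the recurrence p(n, m) = p(n, m−1) + p(n−m, m): either the largest part is < m (count p(n, m−1)) or the largest part is exactly m (remove one copy of m, count p(n−m, m)). With p(0, ·) = 1 this gives p(53, parts ≤ 51) = 329929. (By conjugating Young diagrams, this also counts partitions of 53 into at most 51 parts.)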